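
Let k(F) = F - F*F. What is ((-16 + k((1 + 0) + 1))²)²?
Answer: 104976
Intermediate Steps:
k(F) = F - F²
((-16 + k((1 + 0) + 1))²)² = ((-16 + ((1 + 0) + 1)*(1 - ((1 + 0) + 1)))²)² = ((-16 + (1 + 1)*(1 - (1 + 1)))²)² = ((-16 + 2*(1 - 1*2))²)² = ((-16 + 2*(1 - 2))²)² = ((-16 + 2*(-1))²)² = ((-16 - 2)²)² = ((-18)²)² = 324² = 104976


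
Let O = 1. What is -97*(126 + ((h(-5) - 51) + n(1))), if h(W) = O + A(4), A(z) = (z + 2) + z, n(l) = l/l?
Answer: -8439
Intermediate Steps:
n(l) = 1
A(z) = 2 + 2*z (A(z) = (2 + z) + z = 2 + 2*z)
h(W) = 11 (h(W) = 1 + (2 + 2*4) = 1 + (2 + 8) = 1 + 10 = 11)
-97*(126 + ((h(-5) - 51) + n(1))) = -97*(126 + ((11 - 51) + 1)) = -97*(126 + (-40 + 1)) = -97*(126 - 39) = -97*87 = -8439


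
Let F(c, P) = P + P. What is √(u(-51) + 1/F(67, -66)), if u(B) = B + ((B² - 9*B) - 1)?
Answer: √13102815/66 ≈ 54.845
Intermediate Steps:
F(c, P) = 2*P
u(B) = -1 + B² - 8*B (u(B) = B + (-1 + B² - 9*B) = -1 + B² - 8*B)
√(u(-51) + 1/F(67, -66)) = √((-1 + (-51)² - 8*(-51)) + 1/(2*(-66))) = √((-1 + 2601 + 408) + 1/(-132)) = √(3008 - 1/132) = √(397055/132) = √13102815/66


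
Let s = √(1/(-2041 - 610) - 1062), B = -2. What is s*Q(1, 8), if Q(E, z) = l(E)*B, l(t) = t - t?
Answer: 0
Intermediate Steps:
s = I*√7463527313/2651 (s = √(1/(-2651) - 1062) = √(-1/2651 - 1062) = √(-2815363/2651) = I*√7463527313/2651 ≈ 32.588*I)
l(t) = 0
Q(E, z) = 0 (Q(E, z) = 0*(-2) = 0)
s*Q(1, 8) = (I*√7463527313/2651)*0 = 0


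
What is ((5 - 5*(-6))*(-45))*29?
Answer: -45675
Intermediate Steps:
((5 - 5*(-6))*(-45))*29 = ((5 + 30)*(-45))*29 = (35*(-45))*29 = -1575*29 = -45675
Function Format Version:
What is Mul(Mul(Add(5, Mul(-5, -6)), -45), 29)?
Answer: -45675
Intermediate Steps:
Mul(Mul(Add(5, Mul(-5, -6)), -45), 29) = Mul(Mul(Add(5, 30), -45), 29) = Mul(Mul(35, -45), 29) = Mul(-1575, 29) = -45675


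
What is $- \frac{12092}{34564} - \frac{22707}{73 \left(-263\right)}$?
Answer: $\frac{138172610}{165898559} \approx 0.83287$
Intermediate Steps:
$- \frac{12092}{34564} - \frac{22707}{73 \left(-263\right)} = \left(-12092\right) \frac{1}{34564} - \frac{22707}{-19199} = - \frac{3023}{8641} - - \frac{22707}{19199} = - \frac{3023}{8641} + \frac{22707}{19199} = \frac{138172610}{165898559}$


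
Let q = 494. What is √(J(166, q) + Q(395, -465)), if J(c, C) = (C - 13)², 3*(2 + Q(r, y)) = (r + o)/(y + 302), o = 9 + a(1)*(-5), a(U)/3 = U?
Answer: √55322605218/489 ≈ 481.00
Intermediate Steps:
a(U) = 3*U
o = -6 (o = 9 + (3*1)*(-5) = 9 + 3*(-5) = 9 - 15 = -6)
Q(r, y) = -2 + (-6 + r)/(3*(302 + y)) (Q(r, y) = -2 + ((r - 6)/(y + 302))/3 = -2 + ((-6 + r)/(302 + y))/3 = -2 + (-6 + r)/(3*(302 + y)))
J(c, C) = (-13 + C)²
√(J(166, q) + Q(395, -465)) = √((-13 + 494)² + (-1818 + 395 - 6*(-465))/(3*(302 - 465))) = √(481² + (⅓)*(-1818 + 395 + 2790)/(-163)) = √(231361 + (⅓)*(-1/163)*1367) = √(231361 - 1367/489) = √(113134162/489) = √55322605218/489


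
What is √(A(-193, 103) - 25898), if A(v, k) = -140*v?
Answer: √1122 ≈ 33.496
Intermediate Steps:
√(A(-193, 103) - 25898) = √(-140*(-193) - 25898) = √(27020 - 25898) = √1122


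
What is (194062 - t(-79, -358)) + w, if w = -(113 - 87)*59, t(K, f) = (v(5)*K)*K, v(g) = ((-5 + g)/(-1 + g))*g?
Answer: 192528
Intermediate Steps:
v(g) = g*(-5 + g)/(-1 + g) (v(g) = ((-5 + g)/(-1 + g))*g = g*(-5 + g)/(-1 + g))
t(K, f) = 0 (t(K, f) = ((5*(-5 + 5)/(-1 + 5))*K)*K = ((5*0/4)*K)*K = ((5*(¼)*0)*K)*K = (0*K)*K = 0*K = 0)
w = -1534 (w = -26*59 = -1*1534 = -1534)
(194062 - t(-79, -358)) + w = (194062 - 1*0) - 1534 = (194062 + 0) - 1534 = 194062 - 1534 = 192528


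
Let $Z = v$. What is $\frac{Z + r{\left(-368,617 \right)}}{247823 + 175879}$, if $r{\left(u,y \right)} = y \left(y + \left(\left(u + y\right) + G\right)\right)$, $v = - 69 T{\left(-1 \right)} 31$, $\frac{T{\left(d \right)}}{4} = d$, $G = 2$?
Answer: $\frac{272056}{211851} \approx 1.2842$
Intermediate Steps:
$T{\left(d \right)} = 4 d$
$v = 8556$ ($v = - 69 \cdot 4 \left(-1\right) 31 = \left(-69\right) \left(-4\right) 31 = 276 \cdot 31 = 8556$)
$Z = 8556$
$r{\left(u,y \right)} = y \left(2 + u + 2 y\right)$ ($r{\left(u,y \right)} = y \left(y + \left(\left(u + y\right) + 2\right)\right) = y \left(y + \left(2 + u + y\right)\right) = y \left(2 + u + 2 y\right)$)
$\frac{Z + r{\left(-368,617 \right)}}{247823 + 175879} = \frac{8556 + 617 \left(2 - 368 + 2 \cdot 617\right)}{247823 + 175879} = \frac{8556 + 617 \left(2 - 368 + 1234\right)}{423702} = \left(8556 + 617 \cdot 868\right) \frac{1}{423702} = \left(8556 + 535556\right) \frac{1}{423702} = 544112 \cdot \frac{1}{423702} = \frac{272056}{211851}$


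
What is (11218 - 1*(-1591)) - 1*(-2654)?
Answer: 15463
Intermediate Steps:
(11218 - 1*(-1591)) - 1*(-2654) = (11218 + 1591) + 2654 = 12809 + 2654 = 15463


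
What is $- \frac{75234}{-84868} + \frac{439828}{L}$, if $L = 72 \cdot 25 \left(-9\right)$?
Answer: $- \frac{1128391622}{42964425} \approx -26.263$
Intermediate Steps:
$L = -16200$ ($L = 1800 \left(-9\right) = -16200$)
$- \frac{75234}{-84868} + \frac{439828}{L} = - \frac{75234}{-84868} + \frac{439828}{-16200} = \left(-75234\right) \left(- \frac{1}{84868}\right) + 439828 \left(- \frac{1}{16200}\right) = \frac{37617}{42434} - \frac{109957}{4050} = - \frac{1128391622}{42964425}$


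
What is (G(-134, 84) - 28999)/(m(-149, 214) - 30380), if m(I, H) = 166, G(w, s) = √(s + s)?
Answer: 28999/30214 - √42/15107 ≈ 0.95936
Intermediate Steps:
G(w, s) = √2*√s (G(w, s) = √(2*s) = √2*√s)
(G(-134, 84) - 28999)/(m(-149, 214) - 30380) = (√2*√84 - 28999)/(166 - 30380) = (√2*(2*√21) - 28999)/(-30214) = (2*√42 - 28999)*(-1/30214) = (-28999 + 2*√42)*(-1/30214) = 28999/30214 - √42/15107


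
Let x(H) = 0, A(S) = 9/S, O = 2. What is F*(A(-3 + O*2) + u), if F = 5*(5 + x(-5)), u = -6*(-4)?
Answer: 825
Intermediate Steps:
u = 24
F = 25 (F = 5*(5 + 0) = 5*5 = 25)
F*(A(-3 + O*2) + u) = 25*(9/(-3 + 2*2) + 24) = 25*(9/(-3 + 4) + 24) = 25*(9/1 + 24) = 25*(9*1 + 24) = 25*(9 + 24) = 25*33 = 825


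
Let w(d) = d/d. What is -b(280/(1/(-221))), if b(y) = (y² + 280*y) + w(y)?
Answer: -3811808001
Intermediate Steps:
w(d) = 1
b(y) = 1 + y² + 280*y (b(y) = (y² + 280*y) + 1 = 1 + y² + 280*y)
-b(280/(1/(-221))) = -(1 + (280/(1/(-221)))² + 280*(280/(1/(-221)))) = -(1 + (280/(-1/221))² + 280*(280/(-1/221))) = -(1 + (280*(-221))² + 280*(280*(-221))) = -(1 + (-61880)² + 280*(-61880)) = -(1 + 3829134400 - 17326400) = -1*3811808001 = -3811808001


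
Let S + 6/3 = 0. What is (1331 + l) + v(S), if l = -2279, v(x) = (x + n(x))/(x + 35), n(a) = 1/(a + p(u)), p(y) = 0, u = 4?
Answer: -62573/66 ≈ -948.08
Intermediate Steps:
S = -2 (S = -2 + 0 = -2)
n(a) = 1/a (n(a) = 1/(a + 0) = 1/a)
v(x) = (x + 1/x)/(35 + x) (v(x) = (x + 1/x)/(x + 35) = (x + 1/x)/(35 + x))
(1331 + l) + v(S) = (1331 - 2279) + (1 + (-2)**2)/((-2)*(35 - 2)) = -948 - 1/2*(1 + 4)/33 = -948 - 1/2*1/33*5 = -948 - 5/66 = -62573/66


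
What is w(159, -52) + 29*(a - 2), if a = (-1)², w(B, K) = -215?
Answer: -244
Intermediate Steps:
a = 1
w(159, -52) + 29*(a - 2) = -215 + 29*(1 - 2) = -215 + 29*(-1) = -215 - 29 = -244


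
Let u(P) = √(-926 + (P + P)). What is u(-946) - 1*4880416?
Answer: -4880416 + I*√2818 ≈ -4.8804e+6 + 53.085*I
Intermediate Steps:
u(P) = √(-926 + 2*P)
u(-946) - 1*4880416 = √(-926 + 2*(-946)) - 1*4880416 = √(-926 - 1892) - 4880416 = √(-2818) - 4880416 = I*√2818 - 4880416 = -4880416 + I*√2818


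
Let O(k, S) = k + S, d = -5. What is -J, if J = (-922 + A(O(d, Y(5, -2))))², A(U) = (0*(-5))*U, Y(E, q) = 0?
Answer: -850084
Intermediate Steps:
O(k, S) = S + k
A(U) = 0 (A(U) = 0*U = 0)
J = 850084 (J = (-922 + 0)² = (-922)² = 850084)
-J = -1*850084 = -850084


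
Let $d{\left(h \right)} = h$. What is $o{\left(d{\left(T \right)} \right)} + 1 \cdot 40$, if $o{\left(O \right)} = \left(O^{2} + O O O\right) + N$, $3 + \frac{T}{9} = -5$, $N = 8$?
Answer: $-368016$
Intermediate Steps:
$T = -72$ ($T = -27 + 9 \left(-5\right) = -27 - 45 = -72$)
$o{\left(O \right)} = 8 + O^{2} + O^{3}$ ($o{\left(O \right)} = \left(O^{2} + O O O\right) + 8 = \left(O^{2} + O^{2} O\right) + 8 = \left(O^{2} + O^{3}\right) + 8 = 8 + O^{2} + O^{3}$)
$o{\left(d{\left(T \right)} \right)} + 1 \cdot 40 = \left(8 + \left(-72\right)^{2} + \left(-72\right)^{3}\right) + 1 \cdot 40 = \left(8 + 5184 - 373248\right) + 40 = -368056 + 40 = -368016$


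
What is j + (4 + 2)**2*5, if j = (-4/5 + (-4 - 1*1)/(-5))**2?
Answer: 4501/25 ≈ 180.04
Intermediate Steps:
j = 1/25 (j = (-4*1/5 + (-4 - 1)*(-1/5))**2 = (-4/5 - 5*(-1/5))**2 = (-4/5 + 1)**2 = (1/5)**2 = 1/25 ≈ 0.040000)
j + (4 + 2)**2*5 = 1/25 + (4 + 2)**2*5 = 1/25 + 6**2*5 = 1/25 + 36*5 = 1/25 + 180 = 4501/25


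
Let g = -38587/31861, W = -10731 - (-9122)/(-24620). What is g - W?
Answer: 4208464125261/392208910 ≈ 10730.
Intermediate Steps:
W = -132103171/12310 (W = -10731 - (-9122)*(-1)/24620 = -10731 - 1*4561/12310 = -10731 - 4561/12310 = -132103171/12310 ≈ -10731.)
g = -38587/31861 (g = -38587*1/31861 = -38587/31861 ≈ -1.2111)
g - W = -38587/31861 - 1*(-132103171/12310) = -38587/31861 + 132103171/12310 = 4208464125261/392208910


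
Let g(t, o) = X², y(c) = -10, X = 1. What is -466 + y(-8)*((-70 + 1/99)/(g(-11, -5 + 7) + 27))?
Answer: -611231/1386 ≈ -441.00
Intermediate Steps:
g(t, o) = 1 (g(t, o) = 1² = 1)
-466 + y(-8)*((-70 + 1/99)/(g(-11, -5 + 7) + 27)) = -466 - 10*(-70 + 1/99)/(1 + 27) = -466 - 10*(-70 + 1/99)/28 = -466 - (-69290)/(99*28) = -466 - 10*(-6929/2772) = -466 + 34645/1386 = -611231/1386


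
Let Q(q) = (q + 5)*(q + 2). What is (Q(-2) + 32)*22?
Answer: 704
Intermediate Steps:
Q(q) = (2 + q)*(5 + q) (Q(q) = (5 + q)*(2 + q) = (2 + q)*(5 + q))
(Q(-2) + 32)*22 = ((10 + (-2)² + 7*(-2)) + 32)*22 = ((10 + 4 - 14) + 32)*22 = (0 + 32)*22 = 32*22 = 704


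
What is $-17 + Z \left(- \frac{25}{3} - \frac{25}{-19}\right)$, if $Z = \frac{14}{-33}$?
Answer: $- \frac{26377}{1881} \approx -14.023$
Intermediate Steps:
$Z = - \frac{14}{33}$ ($Z = 14 \left(- \frac{1}{33}\right) = - \frac{14}{33} \approx -0.42424$)
$-17 + Z \left(- \frac{25}{3} - \frac{25}{-19}\right) = -17 - \frac{14 \left(- \frac{25}{3} - \frac{25}{-19}\right)}{33} = -17 - \frac{14 \left(\left(-25\right) \frac{1}{3} - - \frac{25}{19}\right)}{33} = -17 - \frac{14 \left(- \frac{25}{3} + \frac{25}{19}\right)}{33} = -17 - - \frac{5600}{1881} = -17 + \frac{5600}{1881} = - \frac{26377}{1881}$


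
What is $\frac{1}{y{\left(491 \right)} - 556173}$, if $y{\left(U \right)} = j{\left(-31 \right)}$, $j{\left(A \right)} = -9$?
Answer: $- \frac{1}{556182} \approx -1.798 \cdot 10^{-6}$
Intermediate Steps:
$y{\left(U \right)} = -9$
$\frac{1}{y{\left(491 \right)} - 556173} = \frac{1}{-9 - 556173} = \frac{1}{-556182} = - \frac{1}{556182}$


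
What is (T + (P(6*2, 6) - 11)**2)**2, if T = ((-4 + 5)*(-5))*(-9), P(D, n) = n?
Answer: 4900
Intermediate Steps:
T = 45 (T = (1*(-5))*(-9) = -5*(-9) = 45)
(T + (P(6*2, 6) - 11)**2)**2 = (45 + (6 - 11)**2)**2 = (45 + (-5)**2)**2 = (45 + 25)**2 = 70**2 = 4900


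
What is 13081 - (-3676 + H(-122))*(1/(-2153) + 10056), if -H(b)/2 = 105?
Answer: 84162266755/2153 ≈ 3.9091e+7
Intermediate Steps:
H(b) = -210 (H(b) = -2*105 = -210)
13081 - (-3676 + H(-122))*(1/(-2153) + 10056) = 13081 - (-3676 - 210)*(1/(-2153) + 10056) = 13081 - (-3886)*(-1/2153 + 10056) = 13081 - (-3886)*21650567/2153 = 13081 - 1*(-84134103362/2153) = 13081 + 84134103362/2153 = 84162266755/2153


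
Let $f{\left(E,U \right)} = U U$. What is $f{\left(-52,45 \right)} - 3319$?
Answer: $-1294$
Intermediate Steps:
$f{\left(E,U \right)} = U^{2}$
$f{\left(-52,45 \right)} - 3319 = 45^{2} - 3319 = 2025 - 3319 = -1294$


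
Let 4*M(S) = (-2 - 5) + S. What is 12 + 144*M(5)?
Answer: -60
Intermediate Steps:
M(S) = -7/4 + S/4 (M(S) = ((-2 - 5) + S)/4 = (-7 + S)/4 = -7/4 + S/4)
12 + 144*M(5) = 12 + 144*(-7/4 + (1/4)*5) = 12 + 144*(-7/4 + 5/4) = 12 + 144*(-1/2) = 12 - 72 = -60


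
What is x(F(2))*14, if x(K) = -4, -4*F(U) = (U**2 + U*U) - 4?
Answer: -56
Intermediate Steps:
F(U) = 1 - U**2/2 (F(U) = -((U**2 + U*U) - 4)/4 = -((U**2 + U**2) - 4)/4 = -(2*U**2 - 4)/4 = -(-4 + 2*U**2)/4 = 1 - U**2/2)
x(F(2))*14 = -4*14 = -56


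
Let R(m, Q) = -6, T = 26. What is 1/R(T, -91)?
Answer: -⅙ ≈ -0.16667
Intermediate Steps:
1/R(T, -91) = 1/(-6) = -⅙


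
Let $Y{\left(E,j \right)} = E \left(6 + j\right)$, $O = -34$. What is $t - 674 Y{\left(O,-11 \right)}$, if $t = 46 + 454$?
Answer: $-114080$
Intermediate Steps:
$t = 500$
$t - 674 Y{\left(O,-11 \right)} = 500 - 674 \left(- 34 \left(6 - 11\right)\right) = 500 - 674 \left(\left(-34\right) \left(-5\right)\right) = 500 - 114580 = -114080$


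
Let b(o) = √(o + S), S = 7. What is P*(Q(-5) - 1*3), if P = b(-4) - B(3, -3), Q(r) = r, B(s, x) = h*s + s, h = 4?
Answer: 120 - 8*√3 ≈ 106.14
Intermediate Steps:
B(s, x) = 5*s (B(s, x) = 4*s + s = 5*s)
b(o) = √(7 + o) (b(o) = √(o + 7) = √(7 + o))
P = -15 + √3 (P = √(7 - 4) - 5*3 = √3 - 1*15 = √3 - 15 = -15 + √3 ≈ -13.268)
P*(Q(-5) - 1*3) = (-15 + √3)*(-5 - 1*3) = (-15 + √3)*(-5 - 3) = (-15 + √3)*(-8) = 120 - 8*√3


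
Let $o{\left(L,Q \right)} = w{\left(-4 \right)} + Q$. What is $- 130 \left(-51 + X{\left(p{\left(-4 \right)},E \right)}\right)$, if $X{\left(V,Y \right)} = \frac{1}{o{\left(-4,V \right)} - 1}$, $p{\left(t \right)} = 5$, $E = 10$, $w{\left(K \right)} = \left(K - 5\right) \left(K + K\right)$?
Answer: $\frac{251875}{38} \approx 6628.3$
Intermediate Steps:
$w{\left(K \right)} = 2 K \left(-5 + K\right)$ ($w{\left(K \right)} = \left(-5 + K\right) 2 K = 2 K \left(-5 + K\right)$)
$o{\left(L,Q \right)} = 72 + Q$ ($o{\left(L,Q \right)} = 2 \left(-4\right) \left(-5 - 4\right) + Q = 2 \left(-4\right) \left(-9\right) + Q = 72 + Q$)
$X{\left(V,Y \right)} = \frac{1}{71 + V}$ ($X{\left(V,Y \right)} = \frac{1}{\left(72 + V\right) - 1} = \frac{1}{71 + V}$)
$- 130 \left(-51 + X{\left(p{\left(-4 \right)},E \right)}\right) = - 130 \left(-51 + \frac{1}{71 + 5}\right) = - 130 \left(-51 + \frac{1}{76}\right) = \left(-130\right) \left(- \frac{3875}{76}\right) = \frac{251875}{38}$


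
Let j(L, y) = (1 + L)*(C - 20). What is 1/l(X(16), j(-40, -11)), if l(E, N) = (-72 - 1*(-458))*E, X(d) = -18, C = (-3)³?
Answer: -1/6948 ≈ -0.00014393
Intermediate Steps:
C = -27
j(L, y) = -47 - 47*L (j(L, y) = (1 + L)*(-27 - 20) = (1 + L)*(-47) = -47 - 47*L)
l(E, N) = 386*E (l(E, N) = (-72 + 458)*E = 386*E)
1/l(X(16), j(-40, -11)) = 1/(386*(-18)) = 1/(-6948) = -1/6948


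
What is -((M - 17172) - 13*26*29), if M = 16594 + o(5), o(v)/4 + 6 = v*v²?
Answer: 9904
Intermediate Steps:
o(v) = -24 + 4*v³ (o(v) = -24 + 4*(v*v²) = -24 + 4*v³)
M = 17070 (M = 16594 + (-24 + 4*5³) = 16594 + (-24 + 4*125) = 16594 + (-24 + 500) = 16594 + 476 = 17070)
-((M - 17172) - 13*26*29) = -((17070 - 17172) - 13*26*29) = -(-102 - 338*29) = -(-102 - 9802) = -1*(-9904) = 9904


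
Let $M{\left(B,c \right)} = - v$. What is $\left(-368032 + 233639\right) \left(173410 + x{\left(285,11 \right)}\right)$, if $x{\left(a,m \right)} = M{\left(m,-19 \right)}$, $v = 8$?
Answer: $-23304014986$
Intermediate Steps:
$M{\left(B,c \right)} = -8$ ($M{\left(B,c \right)} = \left(-1\right) 8 = -8$)
$x{\left(a,m \right)} = -8$
$\left(-368032 + 233639\right) \left(173410 + x{\left(285,11 \right)}\right) = \left(-368032 + 233639\right) \left(173410 - 8\right) = \left(-134393\right) 173402 = -23304014986$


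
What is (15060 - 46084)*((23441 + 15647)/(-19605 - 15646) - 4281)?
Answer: 4683029955856/35251 ≈ 1.3285e+8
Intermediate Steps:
(15060 - 46084)*((23441 + 15647)/(-19605 - 15646) - 4281) = -31024*(39088/(-35251) - 4281) = -31024*(39088*(-1/35251) - 4281) = -31024*(-39088/35251 - 4281) = -31024*(-150948619/35251) = 4683029955856/35251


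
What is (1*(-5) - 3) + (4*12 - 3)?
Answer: 37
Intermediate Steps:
(1*(-5) - 3) + (4*12 - 3) = (-5 - 3) + (48 - 3) = -8 + 45 = 37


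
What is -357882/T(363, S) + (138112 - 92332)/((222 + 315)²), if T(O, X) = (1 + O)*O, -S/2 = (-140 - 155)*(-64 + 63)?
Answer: -771056123/302402958 ≈ -2.5498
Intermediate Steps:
S = -590 (S = -2*(-140 - 155)*(-64 + 63) = -(-590)*(-1) = -2*295 = -590)
T(O, X) = O*(1 + O)
-357882/T(363, S) + (138112 - 92332)/((222 + 315)²) = -357882*1/(363*(1 + 363)) + (138112 - 92332)/((222 + 315)²) = -357882/(363*364) + 45780/(537²) = -357882/132132 + 45780/288369 = -357882*1/132132 + 45780*(1/288369) = -8521/3146 + 15260/96123 = -771056123/302402958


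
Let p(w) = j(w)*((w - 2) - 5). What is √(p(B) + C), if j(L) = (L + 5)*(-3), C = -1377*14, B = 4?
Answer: 9*I*√237 ≈ 138.55*I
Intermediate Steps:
C = -19278
j(L) = -15 - 3*L (j(L) = (5 + L)*(-3) = -15 - 3*L)
p(w) = (-15 - 3*w)*(-7 + w) (p(w) = (-15 - 3*w)*((w - 2) - 5) = (-15 - 3*w)*((-2 + w) - 5) = (-15 - 3*w)*(-7 + w))
√(p(B) + C) = √(-3*(-7 + 4)*(5 + 4) - 19278) = √(-3*(-3)*9 - 19278) = √(81 - 19278) = √(-19197) = 9*I*√237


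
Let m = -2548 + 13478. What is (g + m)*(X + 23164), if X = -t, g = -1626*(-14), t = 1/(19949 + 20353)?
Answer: 15727609963369/20151 ≈ 7.8049e+8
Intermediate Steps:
t = 1/40302 ≈ 2.4813e-5
m = 10930
g = 22764
X = -1/40302 (X = -1*1/40302 = -1/40302 ≈ -2.4813e-5)
(g + m)*(X + 23164) = (22764 + 10930)*(-1/40302 + 23164) = 33694*(933555527/40302) = 15727609963369/20151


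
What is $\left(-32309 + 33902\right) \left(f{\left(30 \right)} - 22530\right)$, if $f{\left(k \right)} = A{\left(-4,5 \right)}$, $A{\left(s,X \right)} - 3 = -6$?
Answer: $-35895069$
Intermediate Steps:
$A{\left(s,X \right)} = -3$ ($A{\left(s,X \right)} = 3 - 6 = -3$)
$f{\left(k \right)} = -3$
$\left(-32309 + 33902\right) \left(f{\left(30 \right)} - 22530\right) = \left(-32309 + 33902\right) \left(-3 - 22530\right) = 1593 \left(-22533\right) = -35895069$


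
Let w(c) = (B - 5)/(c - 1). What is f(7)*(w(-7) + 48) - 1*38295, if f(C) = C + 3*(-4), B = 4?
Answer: -308285/8 ≈ -38536.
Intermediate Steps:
w(c) = -1/(-1 + c) (w(c) = (4 - 5)/(c - 1) = -1/(-1 + c))
f(C) = -12 + C (f(C) = C - 12 = -12 + C)
f(7)*(w(-7) + 48) - 1*38295 = (-12 + 7)*(-1/(-1 - 7) + 48) - 1*38295 = -5*(-1/(-8) + 48) - 38295 = -5*(-1*(-⅛) + 48) - 38295 = -5*(⅛ + 48) - 38295 = -5*385/8 - 38295 = -1925/8 - 38295 = -308285/8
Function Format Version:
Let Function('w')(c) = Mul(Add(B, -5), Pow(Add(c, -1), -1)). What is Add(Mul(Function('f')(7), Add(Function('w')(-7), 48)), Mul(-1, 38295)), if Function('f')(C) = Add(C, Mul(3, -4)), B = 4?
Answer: Rational(-308285, 8) ≈ -38536.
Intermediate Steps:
Function('w')(c) = Mul(-1, Pow(Add(-1, c), -1)) (Function('w')(c) = Mul(Add(4, -5), Pow(Add(c, -1), -1)) = Mul(-1, Pow(Add(-1, c), -1)))
Function('f')(C) = Add(-12, C) (Function('f')(C) = Add(C, -12) = Add(-12, C))
Add(Mul(Function('f')(7), Add(Function('w')(-7), 48)), Mul(-1, 38295)) = Add(Mul(Add(-12, 7), Add(Mul(-1, Pow(Add(-1, -7), -1)), 48)), Mul(-1, 38295)) = Add(Mul(-5, Add(Mul(-1, Pow(-8, -1)), 48)), -38295) = Add(Mul(-5, Add(Mul(-1, Rational(-1, 8)), 48)), -38295) = Add(Mul(-5, Add(Rational(1, 8), 48)), -38295) = Add(Mul(-5, Rational(385, 8)), -38295) = Add(Rational(-1925, 8), -38295) = Rational(-308285, 8)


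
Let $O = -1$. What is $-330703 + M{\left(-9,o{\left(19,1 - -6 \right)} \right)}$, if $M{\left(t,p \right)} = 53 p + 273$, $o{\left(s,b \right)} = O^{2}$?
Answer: $-330377$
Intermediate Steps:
$o{\left(s,b \right)} = 1$ ($o{\left(s,b \right)} = \left(-1\right)^{2} = 1$)
$M{\left(t,p \right)} = 273 + 53 p$
$-330703 + M{\left(-9,o{\left(19,1 - -6 \right)} \right)} = -330703 + \left(273 + 53 \cdot 1\right) = -330703 + \left(273 + 53\right) = -330703 + 326 = -330377$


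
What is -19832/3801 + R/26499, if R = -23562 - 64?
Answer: -68370066/11191411 ≈ -6.1092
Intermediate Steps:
R = -23626
-19832/3801 + R/26499 = -19832/3801 - 23626/26499 = -68370066/11191411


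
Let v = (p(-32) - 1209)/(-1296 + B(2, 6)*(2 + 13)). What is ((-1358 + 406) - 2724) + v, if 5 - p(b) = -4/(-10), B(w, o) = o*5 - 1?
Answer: -15819158/4305 ≈ -3674.6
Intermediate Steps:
B(w, o) = -1 + 5*o (B(w, o) = 5*o - 1 = -1 + 5*o)
p(b) = 23/5 (p(b) = 5 - (-4)/(-10) = 5 - (-4)*(-1)/10 = 5 - 1*⅖ = 5 - ⅖ = 23/5)
v = 6022/4305 (v = (23/5 - 1209)/(-1296 + (-1 + 5*6)*(2 + 13)) = -6022/(5*(-1296 + (-1 + 30)*15)) = -6022/(5*(-1296 + 29*15)) = -6022/(5*(-1296 + 435)) = -6022/5/(-861) = -6022/5*(-1/861) = 6022/4305 ≈ 1.3988)
((-1358 + 406) - 2724) + v = ((-1358 + 406) - 2724) + 6022/4305 = (-952 - 2724) + 6022/4305 = -3676 + 6022/4305 = -15819158/4305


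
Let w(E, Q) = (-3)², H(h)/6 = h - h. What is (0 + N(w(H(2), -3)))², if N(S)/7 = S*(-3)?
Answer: 35721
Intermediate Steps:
H(h) = 0 (H(h) = 6*(h - h) = 6*0 = 0)
w(E, Q) = 9
N(S) = -21*S (N(S) = 7*(S*(-3)) = 7*(-3*S) = -21*S)
(0 + N(w(H(2), -3)))² = (0 - 21*9)² = (0 - 189)² = (-189)² = 35721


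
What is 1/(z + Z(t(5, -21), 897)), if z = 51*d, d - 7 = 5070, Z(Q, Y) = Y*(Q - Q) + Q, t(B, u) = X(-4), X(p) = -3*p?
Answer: 1/258939 ≈ 3.8619e-6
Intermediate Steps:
t(B, u) = 12 (t(B, u) = -3*(-4) = 12)
Z(Q, Y) = Q (Z(Q, Y) = Y*0 + Q = 0 + Q = Q)
d = 5077 (d = 7 + 5070 = 5077)
z = 258927 (z = 51*5077 = 258927)
1/(z + Z(t(5, -21), 897)) = 1/(258927 + 12) = 1/258939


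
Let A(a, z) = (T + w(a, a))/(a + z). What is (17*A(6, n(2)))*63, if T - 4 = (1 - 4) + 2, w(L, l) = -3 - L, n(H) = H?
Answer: -3213/4 ≈ -803.25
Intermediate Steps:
T = 3 (T = 4 + ((1 - 4) + 2) = 4 + (-3 + 2) = 4 - 1 = 3)
A(a, z) = -a/(a + z) (A(a, z) = (3 + (-3 - a))/(a + z) = (-a)/(a + z) = -a/(a + z))
(17*A(6, n(2)))*63 = (17*(-1*6/(6 + 2)))*63 = (17*(-1*6/8))*63 = (17*(-1*6*1/8))*63 = (17*(-3/4))*63 = -51/4*63 = -3213/4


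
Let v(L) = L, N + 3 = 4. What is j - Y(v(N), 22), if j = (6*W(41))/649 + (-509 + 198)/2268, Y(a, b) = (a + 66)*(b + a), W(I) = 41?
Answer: -2267891123/1471932 ≈ -1540.8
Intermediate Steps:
N = 1 (N = -3 + 4 = 1)
Y(a, b) = (66 + a)*(a + b)
j = 356089/1471932 (j = (6*41)/649 + (-509 + 198)/2268 = 246*(1/649) - 311*1/2268 = 246/649 - 311/2268 = 356089/1471932 ≈ 0.24192)
j - Y(v(N), 22) = 356089/1471932 - (1² + 66*1 + 66*22 + 1*22) = 356089/1471932 - (1 + 66 + 1452 + 22) = 356089/1471932 - 1*1541 = 356089/1471932 - 1541 = -2267891123/1471932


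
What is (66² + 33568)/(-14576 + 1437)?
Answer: -37924/13139 ≈ -2.8864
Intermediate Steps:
(66² + 33568)/(-14576 + 1437) = (4356 + 33568)/(-13139) = 37924*(-1/13139) = -37924/13139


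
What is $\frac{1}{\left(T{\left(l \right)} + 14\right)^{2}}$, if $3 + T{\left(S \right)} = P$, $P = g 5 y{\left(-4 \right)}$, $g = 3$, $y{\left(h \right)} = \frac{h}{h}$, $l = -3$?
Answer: $\frac{1}{676} \approx 0.0014793$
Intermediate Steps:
$y{\left(h \right)} = 1$
$P = 15$ ($P = 3 \cdot 5 \cdot 1 = 15 \cdot 1 = 15$)
$T{\left(S \right)} = 12$ ($T{\left(S \right)} = -3 + 15 = 12$)
$\frac{1}{\left(T{\left(l \right)} + 14\right)^{2}} = \frac{1}{\left(12 + 14\right)^{2}} = \frac{1}{26^{2}} = \frac{1}{676}$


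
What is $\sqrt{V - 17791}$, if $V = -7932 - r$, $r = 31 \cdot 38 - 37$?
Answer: $4 i \sqrt{1679} \approx 163.9 i$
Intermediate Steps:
$r = 1141$ ($r = 1178 - 37 = 1141$)
$V = -9073$ ($V = -7932 - 1141 = -9073$)
$\sqrt{V - 17791} = \sqrt{-9073 - 17791} = \sqrt{-26864} = 4 i \sqrt{1679}$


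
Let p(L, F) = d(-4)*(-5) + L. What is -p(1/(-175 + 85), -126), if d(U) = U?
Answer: -1799/90 ≈ -19.989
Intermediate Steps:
p(L, F) = 20 + L (p(L, F) = -4*(-5) + L = 20 + L)
-p(1/(-175 + 85), -126) = -(20 + 1/(-175 + 85)) = -(20 + 1/(-90)) = -(20 - 1/90) = -1*1799/90 = -1799/90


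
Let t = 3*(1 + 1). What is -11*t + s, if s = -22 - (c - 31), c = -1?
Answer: -56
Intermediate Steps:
t = 6 (t = 3*2 = 6)
s = 10 (s = -22 - (-1 - 31) = -22 - 1*(-32) = -22 + 32 = 10)
-11*t + s = -11*6 + 10 = -66 + 10 = -56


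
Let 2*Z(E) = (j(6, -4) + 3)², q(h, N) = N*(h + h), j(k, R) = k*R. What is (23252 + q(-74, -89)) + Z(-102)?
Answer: 73289/2 ≈ 36645.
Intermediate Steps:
j(k, R) = R*k
q(h, N) = 2*N*h (q(h, N) = N*(2*h) = 2*N*h)
Z(E) = 441/2 (Z(E) = (-4*6 + 3)²/2 = (-24 + 3)²/2 = (½)*(-21)² = (½)*441 = 441/2)
(23252 + q(-74, -89)) + Z(-102) = (23252 + 2*(-89)*(-74)) + 441/2 = (23252 + 13172) + 441/2 = 36424 + 441/2 = 73289/2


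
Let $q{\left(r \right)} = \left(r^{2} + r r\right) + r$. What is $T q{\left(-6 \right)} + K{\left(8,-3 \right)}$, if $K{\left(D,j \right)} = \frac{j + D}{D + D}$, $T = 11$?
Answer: $\frac{11621}{16} \approx 726.31$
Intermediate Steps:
$K{\left(D,j \right)} = \frac{D + j}{2 D}$
$q{\left(r \right)} = r + 2 r^{2}$ ($q{\left(r \right)} = \left(r^{2} + r^{2}\right) + r = 2 r^{2} + r = r + 2 r^{2}$)
$T q{\left(-6 \right)} + K{\left(8,-3 \right)} = 11 \left(- 6 \left(1 + 2 \left(-6\right)\right)\right) + \frac{8 - 3}{2 \cdot 8} = 11 \left(- 6 \left(1 - 12\right)\right) + \frac{1}{2} \cdot \frac{1}{8} \cdot 5 = 11 \left(\left(-6\right) \left(-11\right)\right) + \frac{5}{16} = 11 \cdot 66 + \frac{5}{16} = 726 + \frac{5}{16} = \frac{11621}{16}$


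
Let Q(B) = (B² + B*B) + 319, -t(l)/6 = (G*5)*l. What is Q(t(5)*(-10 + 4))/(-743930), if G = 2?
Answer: -6480319/743930 ≈ -8.7109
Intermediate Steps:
t(l) = -60*l (t(l) = -6*2*5*l = -60*l)
Q(B) = 319 + 2*B² (Q(B) = (B² + B²) + 319 = 2*B² + 319 = 319 + 2*B²)
Q(t(5)*(-10 + 4))/(-743930) = (319 + 2*((-60*5)*(-10 + 4))²)/(-743930) = (319 + 2*(-300*(-6))²)*(-1/743930) = (319 + 2*1800²)*(-1/743930) = (319 + 2*3240000)*(-1/743930) = (319 + 6480000)*(-1/743930) = 6480319*(-1/743930) = -6480319/743930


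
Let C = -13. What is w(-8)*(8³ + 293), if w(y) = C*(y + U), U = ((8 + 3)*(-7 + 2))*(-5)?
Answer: -2794155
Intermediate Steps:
U = 275 (U = (11*(-5))*(-5) = -55*(-5) = 275)
w(y) = -3575 - 13*y (w(y) = -13*(y + 275) = -13*(275 + y) = -3575 - 13*y)
w(-8)*(8³ + 293) = (-3575 - 13*(-8))*(8³ + 293) = (-3575 + 104)*(512 + 293) = -3471*805 = -2794155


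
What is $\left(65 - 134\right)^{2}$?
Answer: $4761$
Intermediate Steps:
$\left(65 - 134\right)^{2} = \left(-69\right)^{2} = 4761$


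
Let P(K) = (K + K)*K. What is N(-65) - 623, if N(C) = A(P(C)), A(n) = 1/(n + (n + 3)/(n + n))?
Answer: -88972764319/142813453 ≈ -623.00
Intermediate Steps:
P(K) = 2*K**2 (P(K) = (2*K)*K = 2*K**2)
A(n) = 1/(n + (3 + n)/(2*n)) (A(n) = 1/(n + (3 + n)/((2*n))) = 1/(n + (3 + n)*(1/(2*n))) = 1/(n + (3 + n)/(2*n)))
N(C) = 4*C**2/(3 + 2*C**2 + 8*C**4) (N(C) = 2*(2*C**2)/(3 + 2*C**2 + 2*(2*C**2)**2) = 2*(2*C**2)/(3 + 2*C**2 + 2*(4*C**4)) = 2*(2*C**2)/(3 + 2*C**2 + 8*C**4) = 4*C**2/(3 + 2*C**2 + 8*C**4))
N(-65) - 623 = 4*(-65)**2/(3 + 2*(-65)**2 + 8*(-65)**4) - 623 = 4*4225/(3 + 2*4225 + 8*17850625) - 623 = 4*4225/(3 + 8450 + 142805000) - 623 = 4*4225/142813453 - 623 = 4*4225*(1/142813453) - 623 = 16900/142813453 - 623 = -88972764319/142813453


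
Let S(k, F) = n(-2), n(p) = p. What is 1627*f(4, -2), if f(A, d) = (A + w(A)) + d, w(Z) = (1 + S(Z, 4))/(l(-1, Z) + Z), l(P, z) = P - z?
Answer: 4881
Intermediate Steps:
S(k, F) = -2
w(Z) = 1 (w(Z) = (1 - 2)/((-1 - Z) + Z) = -1/(-1) = -1*(-1) = 1)
f(A, d) = 1 + A + d (f(A, d) = (A + 1) + d = (1 + A) + d = 1 + A + d)
1627*f(4, -2) = 1627*(1 + 4 - 2) = 1627*3 = 4881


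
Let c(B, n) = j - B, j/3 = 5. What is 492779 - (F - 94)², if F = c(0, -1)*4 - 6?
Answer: 491179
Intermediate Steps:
j = 15 (j = 3*5 = 15)
c(B, n) = 15 - B
F = 54 (F = (15 - 1*0)*4 - 6 = (15 + 0)*4 - 6 = 15*4 - 6 = 60 - 6 = 54)
492779 - (F - 94)² = 492779 - (54 - 94)² = 492779 - 1*(-40)² = 492779 - 1*1600 = 492779 - 1600 = 491179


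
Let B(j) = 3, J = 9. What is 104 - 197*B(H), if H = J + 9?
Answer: -487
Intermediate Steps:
H = 18 (H = 9 + 9 = 18)
104 - 197*B(H) = 104 - 197*3 = 104 - 591 = -487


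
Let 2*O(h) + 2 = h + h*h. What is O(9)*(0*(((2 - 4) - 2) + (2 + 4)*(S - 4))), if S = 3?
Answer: 0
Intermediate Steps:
O(h) = -1 + h/2 + h²/2 (O(h) = -1 + (h + h*h)/2 = -1 + (h + h²)/2 = -1 + (h/2 + h²/2) = -1 + h/2 + h²/2)
O(9)*(0*(((2 - 4) - 2) + (2 + 4)*(S - 4))) = (-1 + (½)*9 + (½)*9²)*(0*(((2 - 4) - 2) + (2 + 4)*(3 - 4))) = (-1 + 9/2 + (½)*81)*(0*((-2 - 2) + 6*(-1))) = (-1 + 9/2 + 81/2)*(0*(-4 - 6)) = 44*(0*(-10)) = 44*0 = 0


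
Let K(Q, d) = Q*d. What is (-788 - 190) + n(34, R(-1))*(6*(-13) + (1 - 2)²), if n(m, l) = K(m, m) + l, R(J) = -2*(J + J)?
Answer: -90298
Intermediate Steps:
R(J) = -4*J
n(m, l) = l + m² (n(m, l) = m*m + l = m² + l = l + m²)
(-788 - 190) + n(34, R(-1))*(6*(-13) + (1 - 2)²) = (-788 - 190) + (-4*(-1) + 34²)*(6*(-13) + (1 - 2)²) = -978 + (4 + 1156)*(-78 + (-1)²) = -978 + 1160*(-78 + 1) = -978 + 1160*(-77) = -978 - 89320 = -90298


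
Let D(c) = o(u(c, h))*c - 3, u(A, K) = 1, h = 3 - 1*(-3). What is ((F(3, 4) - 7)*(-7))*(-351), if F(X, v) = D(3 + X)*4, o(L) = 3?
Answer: 130221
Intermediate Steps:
h = 6 (h = 3 + 3 = 6)
D(c) = -3 + 3*c (D(c) = 3*c - 3 = -3 + 3*c)
F(X, v) = 24 + 12*X (F(X, v) = (-3 + 3*(3 + X))*4 = (-3 + (9 + 3*X))*4 = (6 + 3*X)*4 = 24 + 12*X)
((F(3, 4) - 7)*(-7))*(-351) = (((24 + 12*3) - 7)*(-7))*(-351) = (((24 + 36) - 7)*(-7))*(-351) = ((60 - 7)*(-7))*(-351) = (53*(-7))*(-351) = -371*(-351) = 130221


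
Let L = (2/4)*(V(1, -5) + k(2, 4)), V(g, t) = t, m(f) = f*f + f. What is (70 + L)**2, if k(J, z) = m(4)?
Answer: 24025/4 ≈ 6006.3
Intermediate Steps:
m(f) = f + f**2 (m(f) = f**2 + f = f + f**2)
k(J, z) = 20 (k(J, z) = 4*(1 + 4) = 4*5 = 20)
L = 15/2 (L = (2/4)*(-5 + 20) = (2*(1/4))*15 = (1/2)*15 = 15/2 ≈ 7.5000)
(70 + L)**2 = (70 + 15/2)**2 = (155/2)**2 = 24025/4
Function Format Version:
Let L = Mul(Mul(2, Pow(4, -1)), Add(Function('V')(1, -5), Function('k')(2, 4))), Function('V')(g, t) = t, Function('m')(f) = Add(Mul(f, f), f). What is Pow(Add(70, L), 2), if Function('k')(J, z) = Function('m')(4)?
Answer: Rational(24025, 4) ≈ 6006.3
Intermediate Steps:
Function('m')(f) = Add(f, Pow(f, 2)) (Function('m')(f) = Add(Pow(f, 2), f) = Add(f, Pow(f, 2)))
Function('k')(J, z) = 20 (Function('k')(J, z) = Mul(4, Add(1, 4)) = Mul(4, 5) = 20)
L = Rational(15, 2) (L = Mul(Mul(2, Pow(4, -1)), Add(-5, 20)) = Mul(Mul(2, Rational(1, 4)), 15) = Mul(Rational(1, 2), 15) = Rational(15, 2) ≈ 7.5000)
Pow(Add(70, L), 2) = Pow(Add(70, Rational(15, 2)), 2) = Pow(Rational(155, 2), 2) = Rational(24025, 4)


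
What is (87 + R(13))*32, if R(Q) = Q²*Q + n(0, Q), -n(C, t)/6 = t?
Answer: 70592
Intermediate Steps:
n(C, t) = -6*t
R(Q) = Q³ - 6*Q (R(Q) = Q²*Q - 6*Q = Q³ - 6*Q)
(87 + R(13))*32 = (87 + 13*(-6 + 13²))*32 = (87 + 13*(-6 + 169))*32 = (87 + 13*163)*32 = (87 + 2119)*32 = 2206*32 = 70592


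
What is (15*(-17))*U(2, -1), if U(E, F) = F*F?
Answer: -255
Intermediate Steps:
U(E, F) = F²
(15*(-17))*U(2, -1) = (15*(-17))*(-1)² = -255*1 = -255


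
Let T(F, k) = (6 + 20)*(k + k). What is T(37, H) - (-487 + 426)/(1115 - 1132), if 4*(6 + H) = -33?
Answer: -12658/17 ≈ -744.59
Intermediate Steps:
H = -57/4 (H = -6 + (1/4)*(-33) = -6 - 33/4 = -57/4 ≈ -14.250)
T(F, k) = 52*k (T(F, k) = 26*(2*k) = 52*k)
T(37, H) - (-487 + 426)/(1115 - 1132) = 52*(-57/4) - (-487 + 426)/(1115 - 1132) = -741 - (-61)/(-17) = -741 - (-61)*(-1)/17 = -741 - 1*61/17 = -741 - 61/17 = -12658/17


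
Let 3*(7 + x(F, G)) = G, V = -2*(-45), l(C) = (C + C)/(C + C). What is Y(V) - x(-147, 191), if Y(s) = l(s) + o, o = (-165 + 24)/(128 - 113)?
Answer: -976/15 ≈ -65.067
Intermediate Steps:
l(C) = 1 (l(C) = (2*C)/((2*C)) = (2*C)*(1/(2*C)) = 1)
V = 90
o = -47/5 (o = -141/15 = -141*1/15 = -47/5 ≈ -9.4000)
x(F, G) = -7 + G/3
Y(s) = -42/5 (Y(s) = 1 - 47/5 = -42/5)
Y(V) - x(-147, 191) = -42/5 - (-7 + (⅓)*191) = -42/5 - (-7 + 191/3) = -42/5 - 1*170/3 = -42/5 - 170/3 = -976/15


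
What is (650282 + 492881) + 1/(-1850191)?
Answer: 2115069894132/1850191 ≈ 1.1432e+6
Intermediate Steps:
(650282 + 492881) + 1/(-1850191) = 1143163 - 1/1850191 = 2115069894132/1850191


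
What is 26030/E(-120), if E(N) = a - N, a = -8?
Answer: 13015/56 ≈ 232.41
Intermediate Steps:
E(N) = -8 - N
26030/E(-120) = 26030/(-8 - 1*(-120)) = 26030/(-8 + 120) = 26030/112 = 26030*(1/112) = 13015/56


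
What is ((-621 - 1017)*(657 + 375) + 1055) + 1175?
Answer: -1688186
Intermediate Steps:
((-621 - 1017)*(657 + 375) + 1055) + 1175 = (-1638*1032 + 1055) + 1175 = (-1690416 + 1055) + 1175 = -1689361 + 1175 = -1688186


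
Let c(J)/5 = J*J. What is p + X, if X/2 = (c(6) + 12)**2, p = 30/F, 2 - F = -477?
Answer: 35315742/479 ≈ 73728.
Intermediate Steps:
F = 479 (F = 2 - 1*(-477) = 2 + 477 = 479)
c(J) = 5*J**2 (c(J) = 5*(J*J) = 5*J**2)
p = 30/479 ≈ 0.062631
X = 73728 (X = 2*(5*6**2 + 12)**2 = 2*(5*36 + 12)**2 = 2*(180 + 12)**2 = 2*192**2 = 2*36864 = 73728)
p + X = 30/479 + 73728 = 35315742/479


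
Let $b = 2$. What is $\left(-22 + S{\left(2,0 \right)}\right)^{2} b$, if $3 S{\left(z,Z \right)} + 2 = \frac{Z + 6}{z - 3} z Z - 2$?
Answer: $\frac{9800}{9} \approx 1088.9$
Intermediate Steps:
$S{\left(z,Z \right)} = - \frac{4}{3} + \frac{Z z \left(6 + Z\right)}{3 \left(-3 + z\right)}$ ($S{\left(z,Z \right)} = - \frac{2}{3} + \frac{\frac{Z + 6}{z - 3} z Z - 2}{3} = - \frac{2}{3} + \frac{\frac{6 + Z}{-3 + z} z Z - 2}{3} = - \frac{2}{3} + \frac{\frac{z \left(6 + Z\right)}{-3 + z} Z - 2}{3} = - \frac{2}{3} + \frac{\frac{Z z \left(6 + Z\right)}{-3 + z} - 2}{3} = - \frac{2}{3} + \frac{-2 + \frac{Z z \left(6 + Z\right)}{-3 + z}}{3} = - \frac{2}{3} + \left(- \frac{2}{3} + \frac{Z z \left(6 + Z\right)}{3 \left(-3 + z\right)}\right) = - \frac{4}{3} + \frac{Z z \left(6 + Z\right)}{3 \left(-3 + z\right)}$)
$\left(-22 + S{\left(2,0 \right)}\right)^{2} b = \left(-22 + \frac{12 - 8 + 2 \cdot 0^{2} + 6 \cdot 0 \cdot 2}{3 \left(-3 + 2\right)}\right)^{2} \cdot 2 = \left(-22 + \frac{12 - 8 + 2 \cdot 0 + 0}{3 \left(-1\right)}\right)^{2} \cdot 2 = \left(-22 + \frac{1}{3} \left(-1\right) \left(12 - 8 + 0 + 0\right)\right)^{2} \cdot 2 = \left(-22 + \frac{1}{3} \left(-1\right) 4\right)^{2} \cdot 2 = \left(-22 - \frac{4}{3}\right)^{2} \cdot 2 = \left(- \frac{70}{3}\right)^{2} \cdot 2 = \frac{4900}{9} \cdot 2 = \frac{9800}{9}$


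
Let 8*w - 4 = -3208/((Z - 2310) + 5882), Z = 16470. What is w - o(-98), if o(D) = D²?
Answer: -96236874/10021 ≈ -9603.5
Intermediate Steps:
w = 4810/10021 (w = ½ + (-3208/((16470 - 2310) + 5882))/8 = ½ + (-3208/(14160 + 5882))/8 = ½ + (-3208/20042)/8 = ½ + (-3208*1/20042)/8 = ½ + (⅛)*(-1604/10021) = ½ - 401/20042 = 4810/10021 ≈ 0.47999)
w - o(-98) = 4810/10021 - 1*(-98)² = 4810/10021 - 1*9604 = 4810/10021 - 9604 = -96236874/10021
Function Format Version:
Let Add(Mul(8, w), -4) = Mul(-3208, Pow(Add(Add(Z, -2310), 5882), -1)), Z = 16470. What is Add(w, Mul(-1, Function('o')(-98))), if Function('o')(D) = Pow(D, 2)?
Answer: Rational(-96236874, 10021) ≈ -9603.5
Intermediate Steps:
w = Rational(4810, 10021) (w = Add(Rational(1, 2), Mul(Rational(1, 8), Mul(-3208, Pow(Add(Add(16470, -2310), 5882), -1)))) = Add(Rational(1, 2), Mul(Rational(1, 8), Mul(-3208, Pow(Add(14160, 5882), -1)))) = Add(Rational(1, 2), Mul(Rational(1, 8), Mul(-3208, Pow(20042, -1)))) = Add(Rational(1, 2), Mul(Rational(1, 8), Mul(-3208, Rational(1, 20042)))) = Add(Rational(1, 2), Mul(Rational(1, 8), Rational(-1604, 10021))) = Add(Rational(1, 2), Rational(-401, 20042)) = Rational(4810, 10021) ≈ 0.47999)
Add(w, Mul(-1, Function('o')(-98))) = Add(Rational(4810, 10021), Mul(-1, Pow(-98, 2))) = Add(Rational(4810, 10021), Mul(-1, 9604)) = Add(Rational(4810, 10021), -9604) = Rational(-96236874, 10021)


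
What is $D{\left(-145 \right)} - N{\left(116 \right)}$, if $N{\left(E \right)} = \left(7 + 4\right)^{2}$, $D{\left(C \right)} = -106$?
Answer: $-227$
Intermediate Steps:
$N{\left(E \right)} = 121$ ($N{\left(E \right)} = 11^{2} = 121$)
$D{\left(-145 \right)} - N{\left(116 \right)} = -106 - 121 = -227$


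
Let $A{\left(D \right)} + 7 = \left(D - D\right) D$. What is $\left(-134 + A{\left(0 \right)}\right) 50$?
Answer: $-7050$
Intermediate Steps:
$A{\left(D \right)} = -7$ ($A{\left(D \right)} = -7 + \left(D - D\right) D = -7 + 0 D = -7 + 0 = -7$)
$\left(-134 + A{\left(0 \right)}\right) 50 = \left(-134 - 7\right) 50 = \left(-141\right) 50 = -7050$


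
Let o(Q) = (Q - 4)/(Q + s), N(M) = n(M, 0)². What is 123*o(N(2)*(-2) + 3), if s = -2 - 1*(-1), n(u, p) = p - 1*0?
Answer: -123/2 ≈ -61.500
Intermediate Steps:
n(u, p) = p (n(u, p) = p + 0 = p)
N(M) = 0 (N(M) = 0² = 0)
s = -1 (s = -2 + 1 = -1)
o(Q) = (-4 + Q)/(-1 + Q) (o(Q) = (Q - 4)/(Q - 1) = (-4 + Q)/(-1 + Q))
123*o(N(2)*(-2) + 3) = 123*((-4 + (0*(-2) + 3))/(-1 + (0*(-2) + 3))) = 123*((-4 + (0 + 3))/(-1 + (0 + 3))) = 123*((-4 + 3)/(-1 + 3)) = 123*(-1/2) = 123*((½)*(-1)) = 123*(-½) = -123/2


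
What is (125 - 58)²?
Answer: 4489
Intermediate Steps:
(125 - 58)² = 67² = 4489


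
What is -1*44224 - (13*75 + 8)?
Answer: -45207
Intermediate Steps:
-1*44224 - (13*75 + 8) = -44224 - (975 + 8) = -44224 - 1*983 = -44224 - 983 = -45207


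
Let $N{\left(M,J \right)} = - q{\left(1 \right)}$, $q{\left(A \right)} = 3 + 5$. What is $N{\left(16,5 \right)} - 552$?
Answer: $-560$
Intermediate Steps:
$q{\left(A \right)} = 8$
$N{\left(M,J \right)} = -8$ ($N{\left(M,J \right)} = \left(-1\right) 8 = -8$)
$N{\left(16,5 \right)} - 552 = -8 - 552 = -560$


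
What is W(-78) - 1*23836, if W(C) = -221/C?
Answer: -142999/6 ≈ -23833.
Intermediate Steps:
W(-78) - 1*23836 = -221/(-78) - 1*23836 = -221*(-1/78) - 23836 = 17/6 - 23836 = -142999/6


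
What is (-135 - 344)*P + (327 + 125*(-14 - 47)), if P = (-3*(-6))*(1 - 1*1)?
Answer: -7298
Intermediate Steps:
P = 0 (P = 18*(1 - 1) = 18*0 = 0)
(-135 - 344)*P + (327 + 125*(-14 - 47)) = (-135 - 344)*0 + (327 + 125*(-14 - 47)) = -479*0 + (327 + 125*(-61)) = 0 + (327 - 7625) = 0 - 7298 = -7298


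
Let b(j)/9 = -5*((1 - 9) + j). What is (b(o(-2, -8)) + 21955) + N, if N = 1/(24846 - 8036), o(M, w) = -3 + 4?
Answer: 374358701/16810 ≈ 22270.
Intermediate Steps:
o(M, w) = 1
b(j) = 360 - 45*j (b(j) = 9*(-5*((1 - 9) + j)) = 9*(-5*(-8 + j)) = 9*(40 - 5*j) = 360 - 45*j)
N = 1/16810 ≈ 5.9488e-5
(b(o(-2, -8)) + 21955) + N = ((360 - 45*1) + 21955) + 1/16810 = ((360 - 45) + 21955) + 1/16810 = (315 + 21955) + 1/16810 = 22270 + 1/16810 = 374358701/16810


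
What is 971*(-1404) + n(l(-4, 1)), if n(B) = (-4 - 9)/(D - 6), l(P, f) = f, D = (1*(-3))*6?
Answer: -32718803/24 ≈ -1.3633e+6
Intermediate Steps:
D = -18 (D = -3*6 = -18)
n(B) = 13/24 (n(B) = (-4 - 9)/(-18 - 6) = -13/(-24) = -13*(-1/24) = 13/24)
971*(-1404) + n(l(-4, 1)) = 971*(-1404) + 13/24 = -1363284 + 13/24 = -32718803/24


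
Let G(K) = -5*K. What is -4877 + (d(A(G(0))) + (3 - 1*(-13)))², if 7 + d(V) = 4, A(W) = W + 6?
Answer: -4708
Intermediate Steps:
A(W) = 6 + W
d(V) = -3 (d(V) = -7 + 4 = -3)
-4877 + (d(A(G(0))) + (3 - 1*(-13)))² = -4877 + (-3 + (3 - 1*(-13)))² = -4877 + (-3 + (3 + 13))² = -4877 + (-3 + 16)² = -4877 + 13² = -4877 + 169 = -4708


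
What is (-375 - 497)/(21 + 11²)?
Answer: -436/71 ≈ -6.1408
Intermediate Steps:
(-375 - 497)/(21 + 11²) = -872/(21 + 121) = -872/142 = -872*1/142 = -436/71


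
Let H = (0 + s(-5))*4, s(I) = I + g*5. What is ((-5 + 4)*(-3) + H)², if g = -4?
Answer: 9409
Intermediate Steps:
s(I) = -20 + I (s(I) = I - 4*5 = I - 20 = -20 + I)
H = -100 (H = (0 + (-20 - 5))*4 = (0 - 25)*4 = -25*4 = -100)
((-5 + 4)*(-3) + H)² = ((-5 + 4)*(-3) - 100)² = (-1*(-3) - 100)² = (3 - 100)² = (-97)² = 9409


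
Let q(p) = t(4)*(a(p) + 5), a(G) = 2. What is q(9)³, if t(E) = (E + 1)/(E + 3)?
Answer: 125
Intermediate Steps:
t(E) = (1 + E)/(3 + E)
q(p) = 5 (q(p) = ((1 + 4)/(3 + 4))*(2 + 5) = (5/7)*7 = 5)
q(9)³ = 5³ = 125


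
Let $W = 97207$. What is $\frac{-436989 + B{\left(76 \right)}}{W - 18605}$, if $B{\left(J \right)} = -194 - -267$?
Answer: $- \frac{218458}{39301} \approx -5.5586$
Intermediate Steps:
$B{\left(J \right)} = 73$ ($B{\left(J \right)} = -194 + 267 = 73$)
$\frac{-436989 + B{\left(76 \right)}}{W - 18605} = \frac{-436989 + 73}{97207 - 18605} = - \frac{436916}{78602} = \left(-436916\right) \frac{1}{78602} = - \frac{218458}{39301}$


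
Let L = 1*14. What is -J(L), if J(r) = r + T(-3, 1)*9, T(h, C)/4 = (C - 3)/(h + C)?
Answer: -50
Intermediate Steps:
L = 14
T(h, C) = 4*(-3 + C)/(C + h) (T(h, C) = 4*((C - 3)/(h + C)) = 4*((-3 + C)/(C + h)) = 4*(-3 + C)/(C + h))
J(r) = 36 + r (J(r) = r + (4*(-3 + 1)/(1 - 3))*9 = r + (4*(-2)/(-2))*9 = r + (4*(-½)*(-2))*9 = r + 4*9 = r + 36 = 36 + r)
-J(L) = -(36 + 14) = -1*50 = -50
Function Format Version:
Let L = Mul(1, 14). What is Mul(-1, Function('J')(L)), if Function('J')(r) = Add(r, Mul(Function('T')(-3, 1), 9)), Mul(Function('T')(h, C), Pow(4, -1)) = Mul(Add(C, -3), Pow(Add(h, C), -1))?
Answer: -50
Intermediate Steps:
L = 14
Function('T')(h, C) = Mul(4, Pow(Add(C, h), -1), Add(-3, C)) (Function('T')(h, C) = Mul(4, Mul(Add(C, -3), Pow(Add(h, C), -1))) = Mul(4, Mul(Add(-3, C), Pow(Add(C, h), -1))) = Mul(4, Mul(Pow(Add(C, h), -1), Add(-3, C))) = Mul(4, Pow(Add(C, h), -1), Add(-3, C)))
Function('J')(r) = Add(36, r) (Function('J')(r) = Add(r, Mul(Mul(4, Pow(Add(1, -3), -1), Add(-3, 1)), 9)) = Add(r, Mul(Mul(4, Pow(-2, -1), -2), 9)) = Add(r, Mul(Mul(4, Rational(-1, 2), -2), 9)) = Add(r, Mul(4, 9)) = Add(r, 36) = Add(36, r))
Mul(-1, Function('J')(L)) = Mul(-1, Add(36, 14)) = Mul(-1, 50) = -50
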